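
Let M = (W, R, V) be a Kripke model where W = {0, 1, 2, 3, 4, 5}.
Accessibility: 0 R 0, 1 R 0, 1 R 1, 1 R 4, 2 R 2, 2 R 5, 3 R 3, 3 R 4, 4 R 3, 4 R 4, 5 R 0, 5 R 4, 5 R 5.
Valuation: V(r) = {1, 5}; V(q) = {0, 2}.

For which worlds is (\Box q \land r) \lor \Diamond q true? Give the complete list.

0, 1, 2, 5

Let φ = (\Box q \land r) \lor \Diamond q. Evaluate φ at each world:
  0 (successors {0}): φ is true.
  1 (successors {0, 1, 4}): φ is true.
  2 (successors {2, 5}): φ is true.
  3 (successors {3, 4}): φ is false.
  4 (successors {3, 4}): φ is false.
  5 (successors {0, 4, 5}): φ is true.
For instance, at 3:
  At 3: \Box q \land r is false, \Diamond q is false, so (\Box q \land r) \lor \Diamond q is false.
    At 3: \Box q is false, r is false, so \Box q \land r is false.
      At 3: \Box q requires q at every successor {3, 4}.
        q fails at 3, so \Box q is false at 3.
    At 3: \Diamond q requires q at some successor in {3, 4}.
      At 3: q is false.
      At 4: q is false.
    So \Diamond q is false at 3.
Satisfying worlds: {0, 1, 2, 5}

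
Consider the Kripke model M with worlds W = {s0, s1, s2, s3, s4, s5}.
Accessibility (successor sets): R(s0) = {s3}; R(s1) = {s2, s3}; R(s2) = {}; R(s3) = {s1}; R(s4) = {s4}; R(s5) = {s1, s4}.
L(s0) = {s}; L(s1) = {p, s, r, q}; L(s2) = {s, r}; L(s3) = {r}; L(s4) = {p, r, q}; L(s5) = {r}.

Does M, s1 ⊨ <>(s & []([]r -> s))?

At s1: <>(s & []([]r -> s)) requires s & []([]r -> s) at some successor in {s2, s3}.
  s & []([]r -> s) holds at s2, so <>(s & []([]r -> s)) is true at s1.
    At s2: s is true, []([]r -> s) is true, so s & []([]r -> s) is true.
      At s2: no accessible worlds, so []([]r -> s) holds vacuously.

Yes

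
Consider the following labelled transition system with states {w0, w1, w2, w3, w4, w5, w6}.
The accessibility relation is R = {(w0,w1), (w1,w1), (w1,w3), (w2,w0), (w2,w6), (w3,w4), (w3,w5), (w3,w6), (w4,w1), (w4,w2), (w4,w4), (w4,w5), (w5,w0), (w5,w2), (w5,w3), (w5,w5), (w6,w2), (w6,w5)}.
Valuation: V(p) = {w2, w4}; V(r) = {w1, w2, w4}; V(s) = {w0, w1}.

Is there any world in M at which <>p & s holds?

No

Let φ = <>p & s. Evaluate φ at each world:
  w0 (successors {w1}): φ is false.
  w1 (successors {w1, w3}): φ is false.
  w2 (successors {w0, w6}): φ is false.
  w3 (successors {w4, w5, w6}): φ is false.
  w4 (successors {w1, w2, w4, w5}): φ is false.
  w5 (successors {w0, w2, w3, w5}): φ is false.
  w6 (successors {w2, w5}): φ is false.
For instance, at w0:
  At w0: <>p is false, s is true, so <>p & s is false.
    At w0: <>p requires p at some successor in {w1}.
      At w1: p is false.
    So <>p is false at w0.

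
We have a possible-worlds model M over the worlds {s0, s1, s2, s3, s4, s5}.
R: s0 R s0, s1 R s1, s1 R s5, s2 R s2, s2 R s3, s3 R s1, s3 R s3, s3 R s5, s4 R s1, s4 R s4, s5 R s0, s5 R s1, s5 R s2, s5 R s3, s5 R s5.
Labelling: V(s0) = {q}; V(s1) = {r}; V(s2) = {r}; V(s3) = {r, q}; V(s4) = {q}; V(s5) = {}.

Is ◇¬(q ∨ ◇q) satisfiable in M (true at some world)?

Yes

Let φ = ◇¬(q ∨ ◇q). Evaluate φ at each world:
  s0 (successors {s0}): φ is false.
  s1 (successors {s1, s5}): φ is true.
  s2 (successors {s2, s3}): φ is false.
  s3 (successors {s1, s3, s5}): φ is true.
  s4 (successors {s1, s4}): φ is true.
  s5 (successors {s0, s1, s2, s3, s5}): φ is true.
Detail at s1 (witness):
  At s1: ◇¬(q ∨ ◇q) requires ¬(q ∨ ◇q) at some successor in {s1, s5}.
    ¬(q ∨ ◇q) holds at s1, so ◇¬(q ∨ ◇q) is true at s1.
      At s1: q ∨ ◇q is false, so ¬(q ∨ ◇q) is true.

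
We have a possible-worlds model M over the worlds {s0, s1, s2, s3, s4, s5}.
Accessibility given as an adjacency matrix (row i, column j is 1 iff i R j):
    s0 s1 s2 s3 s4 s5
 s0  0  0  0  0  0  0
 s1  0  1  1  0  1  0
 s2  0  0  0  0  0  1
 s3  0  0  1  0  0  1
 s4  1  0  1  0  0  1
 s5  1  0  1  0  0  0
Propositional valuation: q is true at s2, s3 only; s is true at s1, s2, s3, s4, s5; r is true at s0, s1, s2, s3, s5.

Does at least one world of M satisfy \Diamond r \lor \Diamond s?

Let φ = \Diamond r \lor \Diamond s. Evaluate φ at each world:
  s0 (successors ∅): φ is false.
  s1 (successors {s1, s2, s4}): φ is true.
  s2 (successors {s5}): φ is true.
  s3 (successors {s2, s5}): φ is true.
  s4 (successors {s0, s2, s5}): φ is true.
  s5 (successors {s0, s2}): φ is true.
Detail at s1 (witness):
  At s1: \Diamond r is true, \Diamond s is true, so \Diamond r \lor \Diamond s is true.
    At s1: \Diamond r requires r at some successor in {s1, s2, s4}.
      r holds at s1, so \Diamond r is true at s1.
    At s1: \Diamond s requires s at some successor in {s1, s2, s4}.
      s holds at s1, so \Diamond s is true at s1.

Yes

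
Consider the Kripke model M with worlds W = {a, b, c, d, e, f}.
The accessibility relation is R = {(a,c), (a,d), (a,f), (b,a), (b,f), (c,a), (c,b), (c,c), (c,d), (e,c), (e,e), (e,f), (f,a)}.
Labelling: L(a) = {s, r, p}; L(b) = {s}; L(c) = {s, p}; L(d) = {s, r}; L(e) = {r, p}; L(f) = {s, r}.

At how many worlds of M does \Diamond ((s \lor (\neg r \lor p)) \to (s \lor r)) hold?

Recall that \Diamond ψ holds at a world iff ψ holds at some accessible world.
Let φ = \Diamond ((s \lor (\neg r \lor p)) \to (s \lor r)). Evaluate φ at each world:
  a (successors {c, d, f}): φ is true.
  b (successors {a, f}): φ is true.
  c (successors {a, b, c, d}): φ is true.
  d (successors ∅): φ is false.
  e (successors {c, e, f}): φ is true.
  f (successors {a}): φ is true.
For instance, at e:
  At e: \Diamond ((s \lor (\neg r \lor p)) \to (s \lor r)) requires (s \lor (\neg r \lor p)) \to (s \lor r) at some successor in {c, e, f}.
    (s \lor (\neg r \lor p)) \to (s \lor r) holds at c, so \Diamond ((s \lor (\neg r \lor p)) \to (s \lor r)) is true at e.
Satisfying worlds: {a, b, c, e, f}

5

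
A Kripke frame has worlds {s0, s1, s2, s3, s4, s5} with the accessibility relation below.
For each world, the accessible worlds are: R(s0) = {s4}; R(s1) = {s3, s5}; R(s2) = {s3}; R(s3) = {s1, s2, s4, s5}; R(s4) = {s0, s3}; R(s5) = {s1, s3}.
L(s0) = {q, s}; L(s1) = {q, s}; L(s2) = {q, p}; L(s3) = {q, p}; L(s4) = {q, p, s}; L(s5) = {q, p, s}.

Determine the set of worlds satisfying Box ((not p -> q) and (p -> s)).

Let φ = Box ((not p -> q) and (p -> s)). Evaluate φ at each world:
  s0 (successors {s4}): φ is true.
  s1 (successors {s3, s5}): φ is false.
  s2 (successors {s3}): φ is false.
  s3 (successors {s1, s2, s4, s5}): φ is false.
  s4 (successors {s0, s3}): φ is false.
  s5 (successors {s1, s3}): φ is false.
For instance, at s2:
  At s2: Box ((not p -> q) and (p -> s)) requires (not p -> q) and (p -> s) at every successor {s3}.
    (not p -> q) and (p -> s) fails at s3, so Box ((not p -> q) and (p -> s)) is false at s2.
Satisfying worlds: {s0}

s0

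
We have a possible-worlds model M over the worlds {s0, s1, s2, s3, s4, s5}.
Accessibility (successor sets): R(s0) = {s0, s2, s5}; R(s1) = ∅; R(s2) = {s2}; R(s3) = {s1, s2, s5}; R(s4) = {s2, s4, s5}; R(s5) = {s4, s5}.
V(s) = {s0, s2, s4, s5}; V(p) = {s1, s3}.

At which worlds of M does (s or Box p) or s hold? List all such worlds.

s0, s1, s2, s4, s5

Let φ = (s or Box p) or s. Evaluate φ at each world:
  s0 (successors {s0, s2, s5}): φ is true.
  s1 (successors ∅): φ is true.
  s2 (successors {s2}): φ is true.
  s3 (successors {s1, s2, s5}): φ is false.
  s4 (successors {s2, s4, s5}): φ is true.
  s5 (successors {s4, s5}): φ is true.
For instance, at s4:
  At s4: s or Box p is true, s is true, so (s or Box p) or s is true.
    At s4: s is true, Box p is false, so s or Box p is true.
      At s4: Box p requires p at every successor {s2, s4, s5}.
        p fails at s2, so Box p is false at s4.
Satisfying worlds: {s0, s1, s2, s4, s5}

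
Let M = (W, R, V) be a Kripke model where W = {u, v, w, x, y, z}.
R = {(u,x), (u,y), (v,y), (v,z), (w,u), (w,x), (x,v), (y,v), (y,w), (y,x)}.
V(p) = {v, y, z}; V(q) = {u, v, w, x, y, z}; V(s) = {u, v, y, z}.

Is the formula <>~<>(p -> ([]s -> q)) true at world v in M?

Recall that []ψ holds at a world iff ψ holds at every accessible world, and <>ψ holds iff ψ holds at some accessible world.
At v: <>~<>(p -> ([]s -> q)) requires ~<>(p -> ([]s -> q)) at some successor in {y, z}.
  ~<>(p -> ([]s -> q)) holds at z, so <>~<>(p -> ([]s -> q)) is true at v.
    At z: <>(p -> ([]s -> q)) is false, so ~<>(p -> ([]s -> q)) is true.
      At z: no accessible worlds, so <>(p -> ([]s -> q)) is false.

Yes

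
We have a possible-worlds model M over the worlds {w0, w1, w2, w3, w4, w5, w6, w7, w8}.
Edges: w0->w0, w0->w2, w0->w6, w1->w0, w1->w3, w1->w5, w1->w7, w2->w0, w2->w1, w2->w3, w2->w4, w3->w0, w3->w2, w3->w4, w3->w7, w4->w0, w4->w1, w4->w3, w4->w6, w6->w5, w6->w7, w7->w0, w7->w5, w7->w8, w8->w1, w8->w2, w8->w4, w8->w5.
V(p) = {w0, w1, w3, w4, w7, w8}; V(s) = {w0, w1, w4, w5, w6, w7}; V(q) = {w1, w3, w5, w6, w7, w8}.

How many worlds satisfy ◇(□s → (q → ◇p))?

Let φ = ◇(□s → (q → ◇p)). Evaluate φ at each world:
  w0 (successors {w0, w2, w6}): φ is true.
  w1 (successors {w0, w3, w5, w7}): φ is true.
  w2 (successors {w0, w1, w3, w4}): φ is true.
  w3 (successors {w0, w2, w4, w7}): φ is true.
  w4 (successors {w0, w1, w3, w6}): φ is true.
  w5 (successors ∅): φ is false.
  w6 (successors {w5, w7}): φ is true.
  w7 (successors {w0, w5, w8}): φ is true.
  w8 (successors {w1, w2, w4, w5}): φ is true.
For instance, at w8:
  At w8: ◇(□s → (q → ◇p)) requires □s → (q → ◇p) at some successor in {w1, w2, w4, w5}.
    □s → (q → ◇p) holds at w1, so ◇(□s → (q → ◇p)) is true at w8.
      At w1: □s is false, q → ◇p is true, so □s → (q → ◇p) is true.
Satisfying worlds: {w0, w1, w2, w3, w4, w6, w7, w8}

8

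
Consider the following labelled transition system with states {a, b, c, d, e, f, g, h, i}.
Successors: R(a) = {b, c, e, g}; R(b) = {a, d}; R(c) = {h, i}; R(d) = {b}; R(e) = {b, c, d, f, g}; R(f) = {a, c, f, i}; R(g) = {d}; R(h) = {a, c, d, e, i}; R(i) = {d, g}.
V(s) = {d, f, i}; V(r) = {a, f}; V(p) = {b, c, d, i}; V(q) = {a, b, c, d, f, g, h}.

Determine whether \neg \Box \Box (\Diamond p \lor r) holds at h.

No

At h: \Box \Box (\Diamond p \lor r) is true, so \neg \Box \Box (\Diamond p \lor r) is false.
  At h: \Box \Box (\Diamond p \lor r) requires \Box (\Diamond p \lor r) at every successor {a, c, d, e, i}.
    At a: \Box (\Diamond p \lor r) is true.
    At c: \Box (\Diamond p \lor r) is true.
    At d: \Box (\Diamond p \lor r) is true.
    At e: \Box (\Diamond p \lor r) is true.
    At i: \Box (\Diamond p \lor r) is true.
  So \Box \Box (\Diamond p \lor r) is true at h.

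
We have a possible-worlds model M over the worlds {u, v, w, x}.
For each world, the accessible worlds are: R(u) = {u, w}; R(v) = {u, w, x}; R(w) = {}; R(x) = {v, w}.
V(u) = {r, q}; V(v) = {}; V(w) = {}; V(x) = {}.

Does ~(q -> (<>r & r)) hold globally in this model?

No

Recall that <>ψ holds at a world iff ψ holds at some accessible world.
Let φ = ~(q -> (<>r & r)). Evaluate φ at each world:
  u (successors {u, w}): φ is false.
  v (successors {u, w, x}): φ is false.
  w (successors ∅): φ is false.
  x (successors {v, w}): φ is false.
Detail at u (counterexample):
  At u: q -> (<>r & r) is true, so ~(q -> (<>r & r)) is false.
    At u: q is true, <>r & r is true, so q -> (<>r & r) is true.
      At u: <>r is true, r is true, so <>r & r is true.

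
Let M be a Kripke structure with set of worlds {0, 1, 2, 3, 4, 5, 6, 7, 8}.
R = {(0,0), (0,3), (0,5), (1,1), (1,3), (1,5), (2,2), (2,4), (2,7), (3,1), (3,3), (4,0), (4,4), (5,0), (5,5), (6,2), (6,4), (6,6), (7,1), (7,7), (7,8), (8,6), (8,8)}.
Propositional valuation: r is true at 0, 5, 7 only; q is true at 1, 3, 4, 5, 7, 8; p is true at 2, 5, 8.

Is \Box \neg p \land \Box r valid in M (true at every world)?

No

Recall that \Box ψ holds at a world iff ψ holds at every accessible world, and \Diamond ψ holds iff ψ holds at some accessible world.
Let φ = \Box \neg p \land \Box r. Evaluate φ at each world:
  0 (successors {0, 3, 5}): φ is false.
  1 (successors {1, 3, 5}): φ is false.
  2 (successors {2, 4, 7}): φ is false.
  3 (successors {1, 3}): φ is false.
  4 (successors {0, 4}): φ is false.
  5 (successors {0, 5}): φ is false.
  6 (successors {2, 4, 6}): φ is false.
  7 (successors {1, 7, 8}): φ is false.
  8 (successors {6, 8}): φ is false.
Detail at 0 (counterexample):
  At 0: \Box \neg p is false, \Box r is false, so \Box \neg p \land \Box r is false.
    At 0: \Box \neg p requires \neg p at every successor {0, 3, 5}.
      \neg p fails at 5, so \Box \neg p is false at 0.
    At 0: \Box r requires r at every successor {0, 3, 5}.
      r fails at 3, so \Box r is false at 0.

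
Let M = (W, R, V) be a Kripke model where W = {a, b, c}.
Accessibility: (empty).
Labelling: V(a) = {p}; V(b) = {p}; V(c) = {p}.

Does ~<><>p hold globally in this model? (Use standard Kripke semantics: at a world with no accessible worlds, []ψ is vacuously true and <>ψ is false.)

Yes

Let φ = ~<><>p. Evaluate φ at each world:
  a (successors ∅): φ is true.
  b (successors ∅): φ is true.
  c (successors ∅): φ is true.
For instance, at c:
  At c: <><>p is false, so ~<><>p is true.
    At c: no accessible worlds, so <><>p is false.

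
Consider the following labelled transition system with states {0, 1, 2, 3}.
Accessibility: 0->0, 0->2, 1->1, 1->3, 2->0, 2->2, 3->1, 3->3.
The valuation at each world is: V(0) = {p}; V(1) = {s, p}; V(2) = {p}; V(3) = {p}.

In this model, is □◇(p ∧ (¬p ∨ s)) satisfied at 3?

Yes

Recall that □ψ holds at a world iff ψ holds at every accessible world, and ◇ψ holds iff ψ holds at some accessible world.
At 3: □◇(p ∧ (¬p ∨ s)) requires ◇(p ∧ (¬p ∨ s)) at every successor {1, 3}.
    At 1: ◇(p ∧ (¬p ∨ s)) requires p ∧ (¬p ∨ s) at some successor in {1, 3}.
      p ∧ (¬p ∨ s) holds at 1, so ◇(p ∧ (¬p ∨ s)) is true at 1.
    At 3: ◇(p ∧ (¬p ∨ s)) requires p ∧ (¬p ∨ s) at some successor in {1, 3}.
      p ∧ (¬p ∨ s) holds at 1, so ◇(p ∧ (¬p ∨ s)) is true at 3.
So □◇(p ∧ (¬p ∨ s)) is true at 3.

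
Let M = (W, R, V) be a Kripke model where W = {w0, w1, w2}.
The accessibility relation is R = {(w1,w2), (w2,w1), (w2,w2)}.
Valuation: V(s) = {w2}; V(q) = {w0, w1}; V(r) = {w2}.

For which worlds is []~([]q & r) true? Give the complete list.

Recall that []ψ holds at a world iff ψ holds at every accessible world, and <>ψ holds iff ψ holds at some accessible world.
Let φ = []~([]q & r). Evaluate φ at each world:
  w0 (successors ∅): φ is true.
  w1 (successors {w2}): φ is true.
  w2 (successors {w1, w2}): φ is true.
For instance, at w1:
  At w1: []~([]q & r) requires ~([]q & r) at every successor {w2}.
      At w2: []q & r is false, so ~([]q & r) is true.
  So []~([]q & r) is true at w1.
Satisfying worlds: {w0, w1, w2}

w0, w1, w2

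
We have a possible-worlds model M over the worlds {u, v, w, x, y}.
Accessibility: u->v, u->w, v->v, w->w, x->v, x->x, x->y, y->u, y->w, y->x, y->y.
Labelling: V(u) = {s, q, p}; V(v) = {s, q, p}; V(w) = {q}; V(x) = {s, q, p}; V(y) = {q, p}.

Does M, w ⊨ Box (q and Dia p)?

No

Recall that Box ψ holds at a world iff ψ holds at every accessible world, and Dia ψ holds iff ψ holds at some accessible world.
At w: Box (q and Dia p) requires q and Dia p at every successor {w}.
  q and Dia p fails at w, so Box (q and Dia p) is false at w.
    At w: q is true, Dia p is false, so q and Dia p is false.
      At w: Dia p requires p at some successor in {w}.
        At w: p is false.
      So Dia p is false at w.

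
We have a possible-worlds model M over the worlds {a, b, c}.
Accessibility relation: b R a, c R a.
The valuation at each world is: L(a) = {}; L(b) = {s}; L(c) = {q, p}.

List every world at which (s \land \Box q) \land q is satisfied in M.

none

Recall that \Box ψ holds at a world iff ψ holds at every accessible world, and \Diamond ψ holds iff ψ holds at some accessible world.
Let φ = (s \land \Box q) \land q. Evaluate φ at each world:
  a (successors ∅): φ is false.
  b (successors {a}): φ is false.
  c (successors {a}): φ is false.
For instance, at b:
  At b: s \land \Box q is false, q is false, so (s \land \Box q) \land q is false.
    At b: s is true, \Box q is false, so s \land \Box q is false.
      At b: \Box q requires q at every successor {a}.
        q fails at a, so \Box q is false at b.
Satisfying worlds: none.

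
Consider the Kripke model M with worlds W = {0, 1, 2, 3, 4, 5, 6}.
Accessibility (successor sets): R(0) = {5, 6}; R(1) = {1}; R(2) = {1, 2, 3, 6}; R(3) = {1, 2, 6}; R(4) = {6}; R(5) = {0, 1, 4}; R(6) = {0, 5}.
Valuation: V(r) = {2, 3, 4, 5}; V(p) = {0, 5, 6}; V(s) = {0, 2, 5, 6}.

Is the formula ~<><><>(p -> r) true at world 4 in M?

No

At 4: <><><>(p -> r) is true, so ~<><><>(p -> r) is false.
  At 4: <><><>(p -> r) requires <><>(p -> r) at some successor in {6}.
    <><>(p -> r) holds at 6, so <><><>(p -> r) is true at 4.
      At 6: <><>(p -> r) requires <>(p -> r) at some successor in {0, 5}.
        <>(p -> r) holds at 0, so <><>(p -> r) is true at 6.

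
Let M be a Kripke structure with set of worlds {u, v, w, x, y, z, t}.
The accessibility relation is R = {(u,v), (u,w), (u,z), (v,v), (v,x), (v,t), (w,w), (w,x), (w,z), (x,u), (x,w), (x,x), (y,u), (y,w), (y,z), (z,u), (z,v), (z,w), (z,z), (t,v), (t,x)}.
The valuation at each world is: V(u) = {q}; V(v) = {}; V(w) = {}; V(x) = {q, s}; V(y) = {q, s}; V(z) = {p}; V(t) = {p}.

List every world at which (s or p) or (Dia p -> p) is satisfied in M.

x, y, z, t

Recall that Dia ψ holds at a world iff ψ holds at some accessible world.
Let φ = (s or p) or (Dia p -> p). Evaluate φ at each world:
  u (successors {v, w, z}): φ is false.
  v (successors {v, x, t}): φ is false.
  w (successors {w, x, z}): φ is false.
  x (successors {u, w, x}): φ is true.
  y (successors {u, w, z}): φ is true.
  z (successors {u, v, w, z}): φ is true.
  t (successors {v, x}): φ is true.
For instance, at z:
  At z: s or p is true, Dia p -> p is true, so (s or p) or (Dia p -> p) is true.
    At z: Dia p is true, p is true, so Dia p -> p is true.
      At z: Dia p requires p at some successor in {u, v, w, z}.
        p holds at z, so Dia p is true at z.
Satisfying worlds: {x, y, z, t}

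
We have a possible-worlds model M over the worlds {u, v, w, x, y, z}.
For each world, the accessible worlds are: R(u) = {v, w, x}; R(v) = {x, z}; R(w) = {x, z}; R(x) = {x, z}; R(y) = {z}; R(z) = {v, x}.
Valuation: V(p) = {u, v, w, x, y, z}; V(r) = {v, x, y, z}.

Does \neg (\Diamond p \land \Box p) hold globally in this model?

Let φ = \neg (\Diamond p \land \Box p). Evaluate φ at each world:
  u (successors {v, w, x}): φ is false.
  v (successors {x, z}): φ is false.
  w (successors {x, z}): φ is false.
  x (successors {x, z}): φ is false.
  y (successors {z}): φ is false.
  z (successors {v, x}): φ is false.
Detail at u (counterexample):
  At u: \Diamond p \land \Box p is true, so \neg (\Diamond p \land \Box p) is false.
    At u: \Diamond p is true, \Box p is true, so \Diamond p \land \Box p is true.
      At u: \Diamond p requires p at some successor in {v, w, x}.
        p holds at v, so \Diamond p is true at u.
      At u: \Box p requires p at every successor {v, w, x}.
        At v: p is true.
        At w: p is true.
        At x: p is true.
      So \Box p is true at u.

No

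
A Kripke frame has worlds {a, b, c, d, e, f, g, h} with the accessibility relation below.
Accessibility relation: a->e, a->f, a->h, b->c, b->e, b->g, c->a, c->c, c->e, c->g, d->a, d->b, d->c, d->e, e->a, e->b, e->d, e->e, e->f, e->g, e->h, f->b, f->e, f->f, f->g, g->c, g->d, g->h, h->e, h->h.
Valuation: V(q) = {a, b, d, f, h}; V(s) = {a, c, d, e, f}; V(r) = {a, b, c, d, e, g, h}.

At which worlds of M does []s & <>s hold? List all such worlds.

none

Recall that []ψ holds at a world iff ψ holds at every accessible world, and <>ψ holds iff ψ holds at some accessible world.
Let φ = []s & <>s. Evaluate φ at each world:
  a (successors {e, f, h}): φ is false.
  b (successors {c, e, g}): φ is false.
  c (successors {a, c, e, g}): φ is false.
  d (successors {a, b, c, e}): φ is false.
  e (successors {a, b, d, e, f, g, h}): φ is false.
  f (successors {b, e, f, g}): φ is false.
  g (successors {c, d, h}): φ is false.
  h (successors {e, h}): φ is false.
For instance, at a:
  At a: []s is false, <>s is true, so []s & <>s is false.
    At a: []s requires s at every successor {e, f, h}.
      s fails at h, so []s is false at a.
    At a: <>s requires s at some successor in {e, f, h}.
      s holds at e, so <>s is true at a.
Satisfying worlds: none.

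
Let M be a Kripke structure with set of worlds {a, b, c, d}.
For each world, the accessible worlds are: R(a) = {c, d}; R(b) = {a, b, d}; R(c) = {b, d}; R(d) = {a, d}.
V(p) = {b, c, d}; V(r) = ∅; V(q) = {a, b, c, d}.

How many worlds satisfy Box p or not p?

Let φ = Box p or not p. Evaluate φ at each world:
  a (successors {c, d}): φ is true.
  b (successors {a, b, d}): φ is false.
  c (successors {b, d}): φ is true.
  d (successors {a, d}): φ is false.
For instance, at a:
  At a: Box p is true, not p is true, so Box p or not p is true.
    At a: Box p requires p at every successor {c, d}.
      At c: p is true.
      At d: p is true.
    So Box p is true at a.
Satisfying worlds: {a, c}

2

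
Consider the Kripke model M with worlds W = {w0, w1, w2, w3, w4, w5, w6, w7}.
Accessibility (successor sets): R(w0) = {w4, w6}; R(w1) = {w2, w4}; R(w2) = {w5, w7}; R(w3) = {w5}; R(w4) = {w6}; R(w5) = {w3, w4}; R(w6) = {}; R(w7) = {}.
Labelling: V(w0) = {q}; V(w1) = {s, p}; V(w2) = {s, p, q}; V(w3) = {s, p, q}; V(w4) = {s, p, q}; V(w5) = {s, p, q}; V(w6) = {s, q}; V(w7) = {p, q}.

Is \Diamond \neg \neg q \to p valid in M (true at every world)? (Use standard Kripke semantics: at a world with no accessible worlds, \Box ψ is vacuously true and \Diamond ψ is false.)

Let φ = \Diamond \neg \neg q \to p. Evaluate φ at each world:
  w0 (successors {w4, w6}): φ is false.
  w1 (successors {w2, w4}): φ is true.
  w2 (successors {w5, w7}): φ is true.
  w3 (successors {w5}): φ is true.
  w4 (successors {w6}): φ is true.
  w5 (successors {w3, w4}): φ is true.
  w6 (successors ∅): φ is true.
  w7 (successors ∅): φ is true.
Detail at w0 (counterexample):
  At w0: \Diamond \neg \neg q is true, p is false, so \Diamond \neg \neg q \to p is false.
    At w0: \Diamond \neg \neg q requires \neg \neg q at some successor in {w4, w6}.
      \neg \neg q holds at w4, so \Diamond \neg \neg q is true at w0.

No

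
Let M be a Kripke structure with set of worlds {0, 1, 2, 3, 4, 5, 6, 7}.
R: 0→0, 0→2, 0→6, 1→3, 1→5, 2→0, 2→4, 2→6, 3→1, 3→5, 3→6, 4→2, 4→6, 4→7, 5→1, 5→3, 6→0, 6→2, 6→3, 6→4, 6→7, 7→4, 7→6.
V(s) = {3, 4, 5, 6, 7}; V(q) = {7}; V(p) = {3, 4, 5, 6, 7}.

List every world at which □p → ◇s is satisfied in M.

Let φ = □p → ◇s. Evaluate φ at each world:
  0 (successors {0, 2, 6}): φ is true.
  1 (successors {3, 5}): φ is true.
  2 (successors {0, 4, 6}): φ is true.
  3 (successors {1, 5, 6}): φ is true.
  4 (successors {2, 6, 7}): φ is true.
  5 (successors {1, 3}): φ is true.
  6 (successors {0, 2, 3, 4, 7}): φ is true.
  7 (successors {4, 6}): φ is true.
For instance, at 6:
  At 6: □p is false, ◇s is true, so □p → ◇s is true.
    At 6: □p requires p at every successor {0, 2, 3, 4, 7}.
      p fails at 0, so □p is false at 6.
    At 6: ◇s requires s at some successor in {0, 2, 3, 4, 7}.
      s holds at 3, so ◇s is true at 6.
Satisfying worlds: {0, 1, 2, 3, 4, 5, 6, 7}

0, 1, 2, 3, 4, 5, 6, 7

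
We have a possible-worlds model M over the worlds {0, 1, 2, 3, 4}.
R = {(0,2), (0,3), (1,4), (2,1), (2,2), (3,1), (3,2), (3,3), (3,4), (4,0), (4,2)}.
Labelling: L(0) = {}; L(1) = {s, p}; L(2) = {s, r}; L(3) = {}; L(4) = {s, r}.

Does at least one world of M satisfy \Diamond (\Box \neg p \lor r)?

Yes

Recall that \Box ψ holds at a world iff ψ holds at every accessible world, and \Diamond ψ holds iff ψ holds at some accessible world.
Let φ = \Diamond (\Box \neg p \lor r). Evaluate φ at each world:
  0 (successors {2, 3}): φ is true.
  1 (successors {4}): φ is true.
  2 (successors {1, 2}): φ is true.
  3 (successors {1, 2, 3, 4}): φ is true.
  4 (successors {0, 2}): φ is true.
Detail at 0 (witness):
  At 0: \Diamond (\Box \neg p \lor r) requires \Box \neg p \lor r at some successor in {2, 3}.
    \Box \neg p \lor r holds at 2, so \Diamond (\Box \neg p \lor r) is true at 0.
      At 2: \Box \neg p is false, r is true, so \Box \neg p \lor r is true.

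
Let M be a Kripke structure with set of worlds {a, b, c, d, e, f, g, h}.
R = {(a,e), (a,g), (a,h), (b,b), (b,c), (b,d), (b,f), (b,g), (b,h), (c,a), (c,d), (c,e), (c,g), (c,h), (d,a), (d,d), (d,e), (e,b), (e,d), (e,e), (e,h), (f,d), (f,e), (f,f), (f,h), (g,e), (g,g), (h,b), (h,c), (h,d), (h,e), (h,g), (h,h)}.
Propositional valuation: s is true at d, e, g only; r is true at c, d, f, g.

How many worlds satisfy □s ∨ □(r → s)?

Recall that □ψ holds at a world iff ψ holds at every accessible world, and ◇ψ holds iff ψ holds at some accessible world.
Let φ = □s ∨ □(r → s). Evaluate φ at each world:
  a (successors {e, g, h}): φ is true.
  b (successors {b, c, d, f, g, h}): φ is false.
  c (successors {a, d, e, g, h}): φ is true.
  d (successors {a, d, e}): φ is true.
  e (successors {b, d, e, h}): φ is true.
  f (successors {d, e, f, h}): φ is false.
  g (successors {e, g}): φ is true.
  h (successors {b, c, d, e, g, h}): φ is false.
For instance, at e:
  At e: □s is false, □(r → s) is true, so □s ∨ □(r → s) is true.
    At e: □s requires s at every successor {b, d, e, h}.
      s fails at b, so □s is false at e.
    At e: □(r → s) requires r → s at every successor {b, d, e, h}.
      At b: r → s is true.
      At d: r → s is true.
      At e: r → s is true.
      At h: r → s is true.
    So □(r → s) is true at e.
Satisfying worlds: {a, c, d, e, g}

5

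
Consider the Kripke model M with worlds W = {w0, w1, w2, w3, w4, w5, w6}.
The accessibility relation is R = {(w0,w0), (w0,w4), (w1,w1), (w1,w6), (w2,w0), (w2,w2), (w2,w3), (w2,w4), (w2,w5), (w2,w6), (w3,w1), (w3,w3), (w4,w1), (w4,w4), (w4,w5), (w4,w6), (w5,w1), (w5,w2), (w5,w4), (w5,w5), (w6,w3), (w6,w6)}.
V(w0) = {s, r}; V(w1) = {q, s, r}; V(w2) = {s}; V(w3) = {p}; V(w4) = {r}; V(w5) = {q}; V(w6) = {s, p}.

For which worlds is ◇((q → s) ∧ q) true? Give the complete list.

Let φ = ◇((q → s) ∧ q). Evaluate φ at each world:
  w0 (successors {w0, w4}): φ is false.
  w1 (successors {w1, w6}): φ is true.
  w2 (successors {w0, w2, w3, w4, w5, w6}): φ is false.
  w3 (successors {w1, w3}): φ is true.
  w4 (successors {w1, w4, w5, w6}): φ is true.
  w5 (successors {w1, w2, w4, w5}): φ is true.
  w6 (successors {w3, w6}): φ is false.
For instance, at w3:
  At w3: ◇((q → s) ∧ q) requires (q → s) ∧ q at some successor in {w1, w3}.
    (q → s) ∧ q holds at w1, so ◇((q → s) ∧ q) is true at w3.
Satisfying worlds: {w1, w3, w4, w5}

w1, w3, w4, w5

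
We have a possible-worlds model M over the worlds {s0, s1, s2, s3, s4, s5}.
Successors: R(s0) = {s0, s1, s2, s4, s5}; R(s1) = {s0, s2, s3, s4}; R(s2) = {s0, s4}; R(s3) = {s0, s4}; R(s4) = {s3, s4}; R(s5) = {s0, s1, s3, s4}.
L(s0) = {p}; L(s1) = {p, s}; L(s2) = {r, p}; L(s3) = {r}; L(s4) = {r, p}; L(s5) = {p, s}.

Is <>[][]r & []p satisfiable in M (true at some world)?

Let φ = <>[][]r & []p. Evaluate φ at each world:
  s0 (successors {s0, s1, s2, s4, s5}): φ is false.
  s1 (successors {s0, s2, s3, s4}): φ is false.
  s2 (successors {s0, s4}): φ is false.
  s3 (successors {s0, s4}): φ is false.
  s4 (successors {s3, s4}): φ is false.
  s5 (successors {s0, s1, s3, s4}): φ is false.
For instance, at s5:
  At s5: <>[][]r is false, []p is false, so <>[][]r & []p is false.
    At s5: <>[][]r requires [][]r at some successor in {s0, s1, s3, s4}.
      At s0: [][]r is false.
      At s1: [][]r is false.
      At s3: [][]r is false.
      At s4: [][]r is false.
    So <>[][]r is false at s5.
    At s5: []p requires p at every successor {s0, s1, s3, s4}.
      p fails at s3, so []p is false at s5.

No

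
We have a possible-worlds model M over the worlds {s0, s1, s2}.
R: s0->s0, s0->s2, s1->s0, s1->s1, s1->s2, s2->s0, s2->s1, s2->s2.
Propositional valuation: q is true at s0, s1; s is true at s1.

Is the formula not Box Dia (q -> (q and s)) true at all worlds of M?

No

Let φ = not Box Dia (q -> (q and s)). Evaluate φ at each world:
  s0 (successors {s0, s2}): φ is false.
  s1 (successors {s0, s1, s2}): φ is false.
  s2 (successors {s0, s1, s2}): φ is false.
Detail at s0 (counterexample):
  At s0: Box Dia (q -> (q and s)) is true, so not Box Dia (q -> (q and s)) is false.
    At s0: Box Dia (q -> (q and s)) requires Dia (q -> (q and s)) at every successor {s0, s2}.
      At s0: Dia (q -> (q and s)) is true.
      At s2: Dia (q -> (q and s)) is true.
    So Box Dia (q -> (q and s)) is true at s0.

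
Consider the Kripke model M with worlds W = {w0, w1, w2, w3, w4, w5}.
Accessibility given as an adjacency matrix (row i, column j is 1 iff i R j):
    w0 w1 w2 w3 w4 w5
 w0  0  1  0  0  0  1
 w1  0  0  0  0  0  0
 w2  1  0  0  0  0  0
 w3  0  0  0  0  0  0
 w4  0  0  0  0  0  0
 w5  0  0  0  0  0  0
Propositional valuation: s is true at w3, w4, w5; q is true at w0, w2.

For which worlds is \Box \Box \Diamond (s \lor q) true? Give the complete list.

w0, w1, w3, w4, w5

Let φ = \Box \Box \Diamond (s \lor q). Evaluate φ at each world:
  w0 (successors {w1, w5}): φ is true.
  w1 (successors ∅): φ is true.
  w2 (successors {w0}): φ is false.
  w3 (successors ∅): φ is true.
  w4 (successors ∅): φ is true.
  w5 (successors ∅): φ is true.
For instance, at w2:
  At w2: \Box \Box \Diamond (s \lor q) requires \Box \Diamond (s \lor q) at every successor {w0}.
    \Box \Diamond (s \lor q) fails at w0, so \Box \Box \Diamond (s \lor q) is false at w2.
      At w0: \Box \Diamond (s \lor q) requires \Diamond (s \lor q) at every successor {w1, w5}.
        \Diamond (s \lor q) fails at w1, so \Box \Diamond (s \lor q) is false at w0.
Satisfying worlds: {w0, w1, w3, w4, w5}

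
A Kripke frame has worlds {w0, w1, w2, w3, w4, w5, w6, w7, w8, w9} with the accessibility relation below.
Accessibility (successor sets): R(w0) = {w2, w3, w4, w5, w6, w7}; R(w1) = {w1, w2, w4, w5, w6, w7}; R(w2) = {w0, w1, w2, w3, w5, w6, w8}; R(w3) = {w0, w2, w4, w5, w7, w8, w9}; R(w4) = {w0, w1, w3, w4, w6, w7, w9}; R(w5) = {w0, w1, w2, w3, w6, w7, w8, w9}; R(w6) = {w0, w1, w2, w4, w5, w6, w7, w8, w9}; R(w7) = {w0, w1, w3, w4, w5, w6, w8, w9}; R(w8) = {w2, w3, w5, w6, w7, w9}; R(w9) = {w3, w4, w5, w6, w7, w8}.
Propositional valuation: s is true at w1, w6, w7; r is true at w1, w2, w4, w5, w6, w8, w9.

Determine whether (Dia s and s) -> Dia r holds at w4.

Yes

At w4: Dia s and s is false, Dia r is true, so (Dia s and s) -> Dia r is true.
  At w4: Dia s is true, s is false, so Dia s and s is false.
    At w4: Dia s requires s at some successor in {w0, w1, w3, w4, w6, w7, w9}.
      s holds at w1, so Dia s is true at w4.
  At w4: Dia r requires r at some successor in {w0, w1, w3, w4, w6, w7, w9}.
    r holds at w1, so Dia r is true at w4.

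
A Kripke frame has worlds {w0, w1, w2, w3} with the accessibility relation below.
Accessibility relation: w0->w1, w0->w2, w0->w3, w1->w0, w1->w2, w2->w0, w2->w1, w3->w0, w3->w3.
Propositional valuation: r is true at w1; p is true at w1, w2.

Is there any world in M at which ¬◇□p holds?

Let φ = ¬◇□p. Evaluate φ at each world:
  w0 (successors {w1, w2, w3}): φ is true.
  w1 (successors {w0, w2}): φ is true.
  w2 (successors {w0, w1}): φ is true.
  w3 (successors {w0, w3}): φ is true.
Detail at w0 (witness):
  At w0: ◇□p is false, so ¬◇□p is true.
    At w0: ◇□p requires □p at some successor in {w1, w2, w3}.
      At w1: □p is false.
      At w2: □p is false.
      At w3: □p is false.
    So ◇□p is false at w0.

Yes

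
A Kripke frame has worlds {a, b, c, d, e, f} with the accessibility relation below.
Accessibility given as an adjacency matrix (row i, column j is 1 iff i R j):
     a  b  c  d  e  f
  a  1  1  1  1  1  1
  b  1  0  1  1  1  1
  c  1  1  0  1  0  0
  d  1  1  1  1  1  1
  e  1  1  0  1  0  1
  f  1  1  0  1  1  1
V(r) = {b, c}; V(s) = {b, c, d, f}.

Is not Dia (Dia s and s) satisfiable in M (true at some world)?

No

Let φ = not Dia (Dia s and s). Evaluate φ at each world:
  a (successors {a, b, c, d, e, f}): φ is false.
  b (successors {a, c, d, e, f}): φ is false.
  c (successors {a, b, d}): φ is false.
  d (successors {a, b, c, d, e, f}): φ is false.
  e (successors {a, b, d, f}): φ is false.
  f (successors {a, b, d, e, f}): φ is false.
For instance, at c:
  At c: Dia (Dia s and s) is true, so not Dia (Dia s and s) is false.
    At c: Dia (Dia s and s) requires Dia s and s at some successor in {a, b, d}.
      Dia s and s holds at b, so Dia (Dia s and s) is true at c.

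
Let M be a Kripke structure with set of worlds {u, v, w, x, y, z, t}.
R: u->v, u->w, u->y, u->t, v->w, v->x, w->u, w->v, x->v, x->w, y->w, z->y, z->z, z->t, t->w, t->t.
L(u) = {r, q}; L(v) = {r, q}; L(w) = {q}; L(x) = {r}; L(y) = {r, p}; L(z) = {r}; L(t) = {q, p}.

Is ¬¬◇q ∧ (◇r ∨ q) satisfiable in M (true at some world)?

Let φ = ¬¬◇q ∧ (◇r ∨ q). Evaluate φ at each world:
  u (successors {v, w, y, t}): φ is true.
  v (successors {w, x}): φ is true.
  w (successors {u, v}): φ is true.
  x (successors {v, w}): φ is true.
  y (successors {w}): φ is false.
  z (successors {y, z, t}): φ is true.
  t (successors {w, t}): φ is true.
Detail at u (witness):
  At u: ¬¬◇q is true, ◇r ∨ q is true, so ¬¬◇q ∧ (◇r ∨ q) is true.
    At u: ¬◇q is false, so ¬¬◇q is true.
      At u: ◇q is true, so ¬◇q is false.
    At u: ◇r is true, q is true, so ◇r ∨ q is true.
      At u: ◇r requires r at some successor in {v, w, y, t}.
        r holds at v, so ◇r is true at u.

Yes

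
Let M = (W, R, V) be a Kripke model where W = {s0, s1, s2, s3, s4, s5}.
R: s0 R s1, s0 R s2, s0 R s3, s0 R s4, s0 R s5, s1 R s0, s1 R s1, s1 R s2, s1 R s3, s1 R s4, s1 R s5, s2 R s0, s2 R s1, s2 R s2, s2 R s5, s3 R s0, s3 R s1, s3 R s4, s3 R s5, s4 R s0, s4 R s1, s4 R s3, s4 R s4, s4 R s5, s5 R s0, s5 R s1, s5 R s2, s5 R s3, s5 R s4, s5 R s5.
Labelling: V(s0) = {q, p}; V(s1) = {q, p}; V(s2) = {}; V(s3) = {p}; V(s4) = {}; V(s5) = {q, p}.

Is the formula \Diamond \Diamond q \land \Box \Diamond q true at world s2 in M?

At s2: \Diamond \Diamond q is true, \Box \Diamond q is true, so \Diamond \Diamond q \land \Box \Diamond q is true.
  At s2: \Diamond \Diamond q requires \Diamond q at some successor in {s0, s1, s2, s5}.
    \Diamond q holds at s0, so \Diamond \Diamond q is true at s2.
      At s0: \Diamond q requires q at some successor in {s1, s2, s3, s4, s5}.
        q holds at s1, so \Diamond q is true at s0.
  At s2: \Box \Diamond q requires \Diamond q at every successor {s0, s1, s2, s5}.
    At s0: \Diamond q is true.
    At s1: \Diamond q is true.
    At s2: \Diamond q is true.
    At s5: \Diamond q is true.
  So \Box \Diamond q is true at s2.

Yes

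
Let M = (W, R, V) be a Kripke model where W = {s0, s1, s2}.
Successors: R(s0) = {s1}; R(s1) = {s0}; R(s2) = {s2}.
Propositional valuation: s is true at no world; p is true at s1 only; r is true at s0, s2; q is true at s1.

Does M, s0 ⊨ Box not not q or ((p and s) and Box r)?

Yes

At s0: Box not not q is true, (p and s) and Box r is false, so Box not not q or ((p and s) and Box r) is true.
  At s0: Box not not q requires not not q at every successor {s1}.
    At s1: not not q is true.
  So Box not not q is true at s0.
  At s0: p and s is false, Box r is false, so (p and s) and Box r is false.
    At s0: Box r requires r at every successor {s1}.
      r fails at s1, so Box r is false at s0.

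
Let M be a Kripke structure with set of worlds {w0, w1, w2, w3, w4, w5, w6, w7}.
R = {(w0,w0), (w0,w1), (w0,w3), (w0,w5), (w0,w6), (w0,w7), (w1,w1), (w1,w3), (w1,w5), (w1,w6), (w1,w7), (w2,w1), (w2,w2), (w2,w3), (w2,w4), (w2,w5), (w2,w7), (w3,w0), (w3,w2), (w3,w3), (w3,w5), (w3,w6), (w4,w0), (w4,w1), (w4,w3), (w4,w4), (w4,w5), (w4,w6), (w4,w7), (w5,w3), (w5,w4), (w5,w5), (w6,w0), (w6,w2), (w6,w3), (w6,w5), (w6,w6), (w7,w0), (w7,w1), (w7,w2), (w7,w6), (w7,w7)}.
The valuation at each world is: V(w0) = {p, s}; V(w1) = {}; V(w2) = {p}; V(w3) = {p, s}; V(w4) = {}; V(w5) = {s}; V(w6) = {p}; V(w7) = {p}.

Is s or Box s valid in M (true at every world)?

Let φ = s or Box s. Evaluate φ at each world:
  w0 (successors {w0, w1, w3, w5, w6, w7}): φ is true.
  w1 (successors {w1, w3, w5, w6, w7}): φ is false.
  w2 (successors {w1, w2, w3, w4, w5, w7}): φ is false.
  w3 (successors {w0, w2, w3, w5, w6}): φ is true.
  w4 (successors {w0, w1, w3, w4, w5, w6, w7}): φ is false.
  w5 (successors {w3, w4, w5}): φ is true.
  w6 (successors {w0, w2, w3, w5, w6}): φ is false.
  w7 (successors {w0, w1, w2, w6, w7}): φ is false.
Detail at w1 (counterexample):
  At w1: s is false, Box s is false, so s or Box s is false.
    At w1: Box s requires s at every successor {w1, w3, w5, w6, w7}.
      s fails at w1, so Box s is false at w1.

No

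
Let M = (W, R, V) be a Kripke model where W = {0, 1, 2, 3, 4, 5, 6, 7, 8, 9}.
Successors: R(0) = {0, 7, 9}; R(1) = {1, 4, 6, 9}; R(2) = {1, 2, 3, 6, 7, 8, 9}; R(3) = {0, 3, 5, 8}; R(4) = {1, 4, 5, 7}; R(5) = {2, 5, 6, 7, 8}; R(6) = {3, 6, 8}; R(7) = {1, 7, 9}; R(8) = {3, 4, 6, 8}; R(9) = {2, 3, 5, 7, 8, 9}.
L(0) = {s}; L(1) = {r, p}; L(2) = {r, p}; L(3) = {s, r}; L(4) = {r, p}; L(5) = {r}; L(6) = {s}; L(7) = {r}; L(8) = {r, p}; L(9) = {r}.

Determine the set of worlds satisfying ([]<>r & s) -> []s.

1, 2, 4, 5, 7, 8, 9

Recall that []ψ holds at a world iff ψ holds at every accessible world, and <>ψ holds iff ψ holds at some accessible world.
Let φ = ([]<>r & s) -> []s. Evaluate φ at each world:
  0 (successors {0, 7, 9}): φ is false.
  1 (successors {1, 4, 6, 9}): φ is true.
  2 (successors {1, 2, 3, 6, 7, 8, 9}): φ is true.
  3 (successors {0, 3, 5, 8}): φ is false.
  4 (successors {1, 4, 5, 7}): φ is true.
  5 (successors {2, 5, 6, 7, 8}): φ is true.
  6 (successors {3, 6, 8}): φ is false.
  7 (successors {1, 7, 9}): φ is true.
  8 (successors {3, 4, 6, 8}): φ is true.
  9 (successors {2, 3, 5, 7, 8, 9}): φ is true.
For instance, at 7:
  At 7: []<>r & s is false, []s is false, so ([]<>r & s) -> []s is true.
    At 7: []<>r is true, s is false, so []<>r & s is false.
      At 7: []<>r requires <>r at every successor {1, 7, 9}.
        At 1: <>r is true.
        At 7: <>r is true.
        At 9: <>r is true.
      So []<>r is true at 7.
    At 7: []s requires s at every successor {1, 7, 9}.
      s fails at 1, so []s is false at 7.
Satisfying worlds: {1, 2, 4, 5, 7, 8, 9}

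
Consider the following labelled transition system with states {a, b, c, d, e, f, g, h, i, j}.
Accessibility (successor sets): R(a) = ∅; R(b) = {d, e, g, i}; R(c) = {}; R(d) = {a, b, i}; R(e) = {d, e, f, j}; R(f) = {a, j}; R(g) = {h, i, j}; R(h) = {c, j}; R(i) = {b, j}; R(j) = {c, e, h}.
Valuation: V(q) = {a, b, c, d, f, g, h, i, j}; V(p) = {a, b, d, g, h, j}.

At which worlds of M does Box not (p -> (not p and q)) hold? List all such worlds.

a, c, f, i

Let φ = Box not (p -> (not p and q)). Evaluate φ at each world:
  a (successors ∅): φ is true.
  b (successors {d, e, g, i}): φ is false.
  c (successors ∅): φ is true.
  d (successors {a, b, i}): φ is false.
  e (successors {d, e, f, j}): φ is false.
  f (successors {a, j}): φ is true.
  g (successors {h, i, j}): φ is false.
  h (successors {c, j}): φ is false.
  i (successors {b, j}): φ is true.
  j (successors {c, e, h}): φ is false.
For instance, at d:
  At d: Box not (p -> (not p and q)) requires not (p -> (not p and q)) at every successor {a, b, i}.
    not (p -> (not p and q)) fails at i, so Box not (p -> (not p and q)) is false at d.
Satisfying worlds: {a, c, f, i}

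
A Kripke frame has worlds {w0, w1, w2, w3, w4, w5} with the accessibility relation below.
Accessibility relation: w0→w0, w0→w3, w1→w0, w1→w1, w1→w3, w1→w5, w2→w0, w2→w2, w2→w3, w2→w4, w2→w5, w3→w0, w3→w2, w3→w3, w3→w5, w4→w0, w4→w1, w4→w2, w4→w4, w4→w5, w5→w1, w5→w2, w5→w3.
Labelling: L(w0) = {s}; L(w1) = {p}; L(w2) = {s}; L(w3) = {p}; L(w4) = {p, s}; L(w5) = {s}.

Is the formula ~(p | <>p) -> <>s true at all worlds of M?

Yes

Let φ = ~(p | <>p) -> <>s. Evaluate φ at each world:
  w0 (successors {w0, w3}): φ is true.
  w1 (successors {w0, w1, w3, w5}): φ is true.
  w2 (successors {w0, w2, w3, w4, w5}): φ is true.
  w3 (successors {w0, w2, w3, w5}): φ is true.
  w4 (successors {w0, w1, w2, w4, w5}): φ is true.
  w5 (successors {w1, w2, w3}): φ is true.
For instance, at w5:
  At w5: ~(p | <>p) is false, <>s is true, so ~(p | <>p) -> <>s is true.
    At w5: p | <>p is true, so ~(p | <>p) is false.
      At w5: p is false, <>p is true, so p | <>p is true.
    At w5: <>s requires s at some successor in {w1, w2, w3}.
      s holds at w2, so <>s is true at w5.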